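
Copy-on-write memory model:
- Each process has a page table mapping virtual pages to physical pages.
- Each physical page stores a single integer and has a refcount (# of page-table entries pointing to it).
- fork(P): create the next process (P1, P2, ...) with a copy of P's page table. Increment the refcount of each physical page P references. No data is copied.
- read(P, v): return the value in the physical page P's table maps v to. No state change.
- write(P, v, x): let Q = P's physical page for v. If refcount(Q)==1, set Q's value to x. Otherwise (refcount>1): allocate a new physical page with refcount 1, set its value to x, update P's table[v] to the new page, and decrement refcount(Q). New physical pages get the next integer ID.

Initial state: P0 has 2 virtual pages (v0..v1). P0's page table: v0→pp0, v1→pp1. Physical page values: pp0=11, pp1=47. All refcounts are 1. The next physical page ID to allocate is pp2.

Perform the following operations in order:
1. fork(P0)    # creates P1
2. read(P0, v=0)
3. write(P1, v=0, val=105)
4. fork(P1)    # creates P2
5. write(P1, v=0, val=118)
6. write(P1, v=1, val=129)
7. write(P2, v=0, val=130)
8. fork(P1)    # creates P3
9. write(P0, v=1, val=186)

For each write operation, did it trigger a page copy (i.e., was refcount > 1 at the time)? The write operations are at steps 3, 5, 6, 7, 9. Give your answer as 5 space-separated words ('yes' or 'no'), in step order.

Op 1: fork(P0) -> P1. 2 ppages; refcounts: pp0:2 pp1:2
Op 2: read(P0, v0) -> 11. No state change.
Op 3: write(P1, v0, 105). refcount(pp0)=2>1 -> COPY to pp2. 3 ppages; refcounts: pp0:1 pp1:2 pp2:1
Op 4: fork(P1) -> P2. 3 ppages; refcounts: pp0:1 pp1:3 pp2:2
Op 5: write(P1, v0, 118). refcount(pp2)=2>1 -> COPY to pp3. 4 ppages; refcounts: pp0:1 pp1:3 pp2:1 pp3:1
Op 6: write(P1, v1, 129). refcount(pp1)=3>1 -> COPY to pp4. 5 ppages; refcounts: pp0:1 pp1:2 pp2:1 pp3:1 pp4:1
Op 7: write(P2, v0, 130). refcount(pp2)=1 -> write in place. 5 ppages; refcounts: pp0:1 pp1:2 pp2:1 pp3:1 pp4:1
Op 8: fork(P1) -> P3. 5 ppages; refcounts: pp0:1 pp1:2 pp2:1 pp3:2 pp4:2
Op 9: write(P0, v1, 186). refcount(pp1)=2>1 -> COPY to pp5. 6 ppages; refcounts: pp0:1 pp1:1 pp2:1 pp3:2 pp4:2 pp5:1

yes yes yes no yes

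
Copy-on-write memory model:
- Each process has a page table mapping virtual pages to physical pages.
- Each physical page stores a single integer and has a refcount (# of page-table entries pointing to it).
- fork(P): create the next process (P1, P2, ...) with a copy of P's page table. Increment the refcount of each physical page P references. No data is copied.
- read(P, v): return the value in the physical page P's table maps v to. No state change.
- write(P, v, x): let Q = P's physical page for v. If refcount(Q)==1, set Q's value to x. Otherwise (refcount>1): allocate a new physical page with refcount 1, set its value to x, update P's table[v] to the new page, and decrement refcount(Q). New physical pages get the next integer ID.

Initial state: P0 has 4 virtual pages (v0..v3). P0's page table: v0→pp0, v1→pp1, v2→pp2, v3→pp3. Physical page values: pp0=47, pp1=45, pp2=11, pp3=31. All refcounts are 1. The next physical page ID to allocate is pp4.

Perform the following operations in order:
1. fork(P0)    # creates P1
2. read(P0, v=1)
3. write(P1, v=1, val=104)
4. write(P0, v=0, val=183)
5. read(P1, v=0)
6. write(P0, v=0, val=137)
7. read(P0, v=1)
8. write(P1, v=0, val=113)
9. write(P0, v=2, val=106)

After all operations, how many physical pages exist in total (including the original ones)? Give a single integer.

Answer: 7

Derivation:
Op 1: fork(P0) -> P1. 4 ppages; refcounts: pp0:2 pp1:2 pp2:2 pp3:2
Op 2: read(P0, v1) -> 45. No state change.
Op 3: write(P1, v1, 104). refcount(pp1)=2>1 -> COPY to pp4. 5 ppages; refcounts: pp0:2 pp1:1 pp2:2 pp3:2 pp4:1
Op 4: write(P0, v0, 183). refcount(pp0)=2>1 -> COPY to pp5. 6 ppages; refcounts: pp0:1 pp1:1 pp2:2 pp3:2 pp4:1 pp5:1
Op 5: read(P1, v0) -> 47. No state change.
Op 6: write(P0, v0, 137). refcount(pp5)=1 -> write in place. 6 ppages; refcounts: pp0:1 pp1:1 pp2:2 pp3:2 pp4:1 pp5:1
Op 7: read(P0, v1) -> 45. No state change.
Op 8: write(P1, v0, 113). refcount(pp0)=1 -> write in place. 6 ppages; refcounts: pp0:1 pp1:1 pp2:2 pp3:2 pp4:1 pp5:1
Op 9: write(P0, v2, 106). refcount(pp2)=2>1 -> COPY to pp6. 7 ppages; refcounts: pp0:1 pp1:1 pp2:1 pp3:2 pp4:1 pp5:1 pp6:1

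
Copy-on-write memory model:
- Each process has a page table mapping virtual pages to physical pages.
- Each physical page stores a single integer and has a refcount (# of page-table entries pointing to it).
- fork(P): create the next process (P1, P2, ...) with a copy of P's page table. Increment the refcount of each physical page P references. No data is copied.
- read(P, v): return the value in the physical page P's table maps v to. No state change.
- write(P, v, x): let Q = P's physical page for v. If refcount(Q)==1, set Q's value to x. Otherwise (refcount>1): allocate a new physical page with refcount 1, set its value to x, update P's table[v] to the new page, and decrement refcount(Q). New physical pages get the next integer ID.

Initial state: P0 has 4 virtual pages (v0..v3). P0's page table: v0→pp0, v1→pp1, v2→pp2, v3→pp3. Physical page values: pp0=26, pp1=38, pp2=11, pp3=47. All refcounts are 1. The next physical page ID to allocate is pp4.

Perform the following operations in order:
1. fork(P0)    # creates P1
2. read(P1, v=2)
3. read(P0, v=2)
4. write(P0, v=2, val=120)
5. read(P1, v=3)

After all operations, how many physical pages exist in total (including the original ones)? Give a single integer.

Op 1: fork(P0) -> P1. 4 ppages; refcounts: pp0:2 pp1:2 pp2:2 pp3:2
Op 2: read(P1, v2) -> 11. No state change.
Op 3: read(P0, v2) -> 11. No state change.
Op 4: write(P0, v2, 120). refcount(pp2)=2>1 -> COPY to pp4. 5 ppages; refcounts: pp0:2 pp1:2 pp2:1 pp3:2 pp4:1
Op 5: read(P1, v3) -> 47. No state change.

Answer: 5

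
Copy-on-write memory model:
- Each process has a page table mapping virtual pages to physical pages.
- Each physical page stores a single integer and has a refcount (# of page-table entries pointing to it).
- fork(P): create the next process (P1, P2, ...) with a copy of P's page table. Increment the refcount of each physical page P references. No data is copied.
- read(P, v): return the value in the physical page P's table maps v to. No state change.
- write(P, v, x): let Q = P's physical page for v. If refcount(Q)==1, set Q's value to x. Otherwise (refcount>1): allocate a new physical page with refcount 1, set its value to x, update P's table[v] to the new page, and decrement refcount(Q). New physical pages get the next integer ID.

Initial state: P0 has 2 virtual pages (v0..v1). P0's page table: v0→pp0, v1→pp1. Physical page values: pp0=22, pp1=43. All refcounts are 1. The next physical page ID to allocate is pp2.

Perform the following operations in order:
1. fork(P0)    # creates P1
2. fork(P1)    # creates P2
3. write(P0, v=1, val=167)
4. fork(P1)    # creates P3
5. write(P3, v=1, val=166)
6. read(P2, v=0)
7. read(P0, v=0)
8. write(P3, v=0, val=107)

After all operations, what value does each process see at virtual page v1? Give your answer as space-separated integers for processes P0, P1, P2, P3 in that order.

Answer: 167 43 43 166

Derivation:
Op 1: fork(P0) -> P1. 2 ppages; refcounts: pp0:2 pp1:2
Op 2: fork(P1) -> P2. 2 ppages; refcounts: pp0:3 pp1:3
Op 3: write(P0, v1, 167). refcount(pp1)=3>1 -> COPY to pp2. 3 ppages; refcounts: pp0:3 pp1:2 pp2:1
Op 4: fork(P1) -> P3. 3 ppages; refcounts: pp0:4 pp1:3 pp2:1
Op 5: write(P3, v1, 166). refcount(pp1)=3>1 -> COPY to pp3. 4 ppages; refcounts: pp0:4 pp1:2 pp2:1 pp3:1
Op 6: read(P2, v0) -> 22. No state change.
Op 7: read(P0, v0) -> 22. No state change.
Op 8: write(P3, v0, 107). refcount(pp0)=4>1 -> COPY to pp4. 5 ppages; refcounts: pp0:3 pp1:2 pp2:1 pp3:1 pp4:1
P0: v1 -> pp2 = 167
P1: v1 -> pp1 = 43
P2: v1 -> pp1 = 43
P3: v1 -> pp3 = 166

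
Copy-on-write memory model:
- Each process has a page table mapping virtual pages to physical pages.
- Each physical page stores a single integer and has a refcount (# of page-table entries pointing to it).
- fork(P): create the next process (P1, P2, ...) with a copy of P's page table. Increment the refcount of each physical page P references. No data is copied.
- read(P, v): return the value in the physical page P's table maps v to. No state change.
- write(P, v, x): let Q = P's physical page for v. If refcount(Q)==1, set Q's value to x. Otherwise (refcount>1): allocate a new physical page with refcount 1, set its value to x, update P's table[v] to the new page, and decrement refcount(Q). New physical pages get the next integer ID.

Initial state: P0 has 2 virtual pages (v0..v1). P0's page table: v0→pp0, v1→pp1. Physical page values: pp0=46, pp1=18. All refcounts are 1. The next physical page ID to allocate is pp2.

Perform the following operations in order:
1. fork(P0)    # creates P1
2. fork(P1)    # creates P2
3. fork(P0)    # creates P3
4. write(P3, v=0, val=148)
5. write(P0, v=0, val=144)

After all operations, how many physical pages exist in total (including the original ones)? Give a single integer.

Answer: 4

Derivation:
Op 1: fork(P0) -> P1. 2 ppages; refcounts: pp0:2 pp1:2
Op 2: fork(P1) -> P2. 2 ppages; refcounts: pp0:3 pp1:3
Op 3: fork(P0) -> P3. 2 ppages; refcounts: pp0:4 pp1:4
Op 4: write(P3, v0, 148). refcount(pp0)=4>1 -> COPY to pp2. 3 ppages; refcounts: pp0:3 pp1:4 pp2:1
Op 5: write(P0, v0, 144). refcount(pp0)=3>1 -> COPY to pp3. 4 ppages; refcounts: pp0:2 pp1:4 pp2:1 pp3:1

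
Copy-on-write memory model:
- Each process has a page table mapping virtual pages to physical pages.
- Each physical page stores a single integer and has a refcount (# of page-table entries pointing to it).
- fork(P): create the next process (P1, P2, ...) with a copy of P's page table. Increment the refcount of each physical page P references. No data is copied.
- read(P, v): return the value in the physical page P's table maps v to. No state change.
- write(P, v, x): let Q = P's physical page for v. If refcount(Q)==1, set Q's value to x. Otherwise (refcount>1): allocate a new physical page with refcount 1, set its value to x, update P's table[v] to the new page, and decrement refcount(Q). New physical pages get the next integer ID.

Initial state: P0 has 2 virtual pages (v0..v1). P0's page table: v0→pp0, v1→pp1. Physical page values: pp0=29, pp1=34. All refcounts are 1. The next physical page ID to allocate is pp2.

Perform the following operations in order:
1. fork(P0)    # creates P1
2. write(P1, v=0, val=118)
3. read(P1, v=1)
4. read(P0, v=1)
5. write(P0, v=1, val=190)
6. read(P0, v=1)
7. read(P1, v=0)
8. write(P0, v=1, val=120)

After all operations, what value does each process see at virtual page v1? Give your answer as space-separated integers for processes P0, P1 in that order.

Op 1: fork(P0) -> P1. 2 ppages; refcounts: pp0:2 pp1:2
Op 2: write(P1, v0, 118). refcount(pp0)=2>1 -> COPY to pp2. 3 ppages; refcounts: pp0:1 pp1:2 pp2:1
Op 3: read(P1, v1) -> 34. No state change.
Op 4: read(P0, v1) -> 34. No state change.
Op 5: write(P0, v1, 190). refcount(pp1)=2>1 -> COPY to pp3. 4 ppages; refcounts: pp0:1 pp1:1 pp2:1 pp3:1
Op 6: read(P0, v1) -> 190. No state change.
Op 7: read(P1, v0) -> 118. No state change.
Op 8: write(P0, v1, 120). refcount(pp3)=1 -> write in place. 4 ppages; refcounts: pp0:1 pp1:1 pp2:1 pp3:1
P0: v1 -> pp3 = 120
P1: v1 -> pp1 = 34

Answer: 120 34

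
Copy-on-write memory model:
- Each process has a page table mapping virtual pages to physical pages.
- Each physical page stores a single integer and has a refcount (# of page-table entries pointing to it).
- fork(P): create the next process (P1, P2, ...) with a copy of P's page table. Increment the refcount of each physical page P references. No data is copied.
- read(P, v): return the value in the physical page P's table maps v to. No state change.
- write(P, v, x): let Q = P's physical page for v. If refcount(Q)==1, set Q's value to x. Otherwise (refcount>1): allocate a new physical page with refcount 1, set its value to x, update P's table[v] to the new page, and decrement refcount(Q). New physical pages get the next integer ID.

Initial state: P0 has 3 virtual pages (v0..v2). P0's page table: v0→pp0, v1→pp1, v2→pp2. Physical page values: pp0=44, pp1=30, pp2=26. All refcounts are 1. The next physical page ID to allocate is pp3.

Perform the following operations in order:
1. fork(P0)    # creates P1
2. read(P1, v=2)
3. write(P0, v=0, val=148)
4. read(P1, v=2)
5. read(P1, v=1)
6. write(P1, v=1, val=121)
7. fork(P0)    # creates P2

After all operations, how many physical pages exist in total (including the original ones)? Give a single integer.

Answer: 5

Derivation:
Op 1: fork(P0) -> P1. 3 ppages; refcounts: pp0:2 pp1:2 pp2:2
Op 2: read(P1, v2) -> 26. No state change.
Op 3: write(P0, v0, 148). refcount(pp0)=2>1 -> COPY to pp3. 4 ppages; refcounts: pp0:1 pp1:2 pp2:2 pp3:1
Op 4: read(P1, v2) -> 26. No state change.
Op 5: read(P1, v1) -> 30. No state change.
Op 6: write(P1, v1, 121). refcount(pp1)=2>1 -> COPY to pp4. 5 ppages; refcounts: pp0:1 pp1:1 pp2:2 pp3:1 pp4:1
Op 7: fork(P0) -> P2. 5 ppages; refcounts: pp0:1 pp1:2 pp2:3 pp3:2 pp4:1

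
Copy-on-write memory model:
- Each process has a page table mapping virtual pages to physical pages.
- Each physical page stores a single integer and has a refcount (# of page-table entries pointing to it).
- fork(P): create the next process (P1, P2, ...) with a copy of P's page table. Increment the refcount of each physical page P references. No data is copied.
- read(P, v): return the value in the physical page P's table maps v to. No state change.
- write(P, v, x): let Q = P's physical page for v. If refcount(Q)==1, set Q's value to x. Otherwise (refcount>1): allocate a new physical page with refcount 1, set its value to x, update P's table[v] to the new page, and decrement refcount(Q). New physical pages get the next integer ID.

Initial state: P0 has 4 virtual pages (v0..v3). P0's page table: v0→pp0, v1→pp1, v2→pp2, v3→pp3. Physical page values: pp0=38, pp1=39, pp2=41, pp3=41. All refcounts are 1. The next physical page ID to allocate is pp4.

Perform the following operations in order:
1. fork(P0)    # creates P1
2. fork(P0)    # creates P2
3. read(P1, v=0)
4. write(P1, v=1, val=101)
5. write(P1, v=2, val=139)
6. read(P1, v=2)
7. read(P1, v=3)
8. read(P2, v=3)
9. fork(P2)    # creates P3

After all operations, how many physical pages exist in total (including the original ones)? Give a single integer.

Answer: 6

Derivation:
Op 1: fork(P0) -> P1. 4 ppages; refcounts: pp0:2 pp1:2 pp2:2 pp3:2
Op 2: fork(P0) -> P2. 4 ppages; refcounts: pp0:3 pp1:3 pp2:3 pp3:3
Op 3: read(P1, v0) -> 38. No state change.
Op 4: write(P1, v1, 101). refcount(pp1)=3>1 -> COPY to pp4. 5 ppages; refcounts: pp0:3 pp1:2 pp2:3 pp3:3 pp4:1
Op 5: write(P1, v2, 139). refcount(pp2)=3>1 -> COPY to pp5. 6 ppages; refcounts: pp0:3 pp1:2 pp2:2 pp3:3 pp4:1 pp5:1
Op 6: read(P1, v2) -> 139. No state change.
Op 7: read(P1, v3) -> 41. No state change.
Op 8: read(P2, v3) -> 41. No state change.
Op 9: fork(P2) -> P3. 6 ppages; refcounts: pp0:4 pp1:3 pp2:3 pp3:4 pp4:1 pp5:1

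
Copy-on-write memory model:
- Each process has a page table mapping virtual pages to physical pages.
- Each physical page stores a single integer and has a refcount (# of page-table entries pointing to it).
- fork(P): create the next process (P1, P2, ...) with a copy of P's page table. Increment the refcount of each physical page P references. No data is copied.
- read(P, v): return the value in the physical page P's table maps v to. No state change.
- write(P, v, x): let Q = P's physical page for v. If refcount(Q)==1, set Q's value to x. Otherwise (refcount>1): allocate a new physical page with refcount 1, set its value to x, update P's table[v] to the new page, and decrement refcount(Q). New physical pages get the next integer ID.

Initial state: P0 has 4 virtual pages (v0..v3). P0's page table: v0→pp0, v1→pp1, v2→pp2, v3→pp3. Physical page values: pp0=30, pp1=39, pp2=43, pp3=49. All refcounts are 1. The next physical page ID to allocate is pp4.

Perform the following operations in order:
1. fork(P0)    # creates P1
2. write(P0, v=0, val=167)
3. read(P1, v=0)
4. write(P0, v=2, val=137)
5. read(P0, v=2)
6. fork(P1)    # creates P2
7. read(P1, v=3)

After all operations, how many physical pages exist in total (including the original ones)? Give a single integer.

Op 1: fork(P0) -> P1. 4 ppages; refcounts: pp0:2 pp1:2 pp2:2 pp3:2
Op 2: write(P0, v0, 167). refcount(pp0)=2>1 -> COPY to pp4. 5 ppages; refcounts: pp0:1 pp1:2 pp2:2 pp3:2 pp4:1
Op 3: read(P1, v0) -> 30. No state change.
Op 4: write(P0, v2, 137). refcount(pp2)=2>1 -> COPY to pp5. 6 ppages; refcounts: pp0:1 pp1:2 pp2:1 pp3:2 pp4:1 pp5:1
Op 5: read(P0, v2) -> 137. No state change.
Op 6: fork(P1) -> P2. 6 ppages; refcounts: pp0:2 pp1:3 pp2:2 pp3:3 pp4:1 pp5:1
Op 7: read(P1, v3) -> 49. No state change.

Answer: 6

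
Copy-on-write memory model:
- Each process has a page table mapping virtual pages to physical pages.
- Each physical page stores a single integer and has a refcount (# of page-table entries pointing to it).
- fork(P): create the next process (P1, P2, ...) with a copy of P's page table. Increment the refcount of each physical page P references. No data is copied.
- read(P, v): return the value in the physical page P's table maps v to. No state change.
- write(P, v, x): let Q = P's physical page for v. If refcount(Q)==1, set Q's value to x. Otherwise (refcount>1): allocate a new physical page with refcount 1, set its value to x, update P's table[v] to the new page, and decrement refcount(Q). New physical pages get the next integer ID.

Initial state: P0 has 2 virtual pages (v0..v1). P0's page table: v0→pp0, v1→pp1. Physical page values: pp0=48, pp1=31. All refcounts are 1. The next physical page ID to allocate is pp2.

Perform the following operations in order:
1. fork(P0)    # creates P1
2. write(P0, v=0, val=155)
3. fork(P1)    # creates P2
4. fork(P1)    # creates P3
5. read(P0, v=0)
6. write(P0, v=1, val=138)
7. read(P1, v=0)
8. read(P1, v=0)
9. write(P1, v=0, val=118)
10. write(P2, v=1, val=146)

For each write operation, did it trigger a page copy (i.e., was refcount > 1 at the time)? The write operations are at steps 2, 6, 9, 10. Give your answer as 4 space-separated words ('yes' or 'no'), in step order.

Op 1: fork(P0) -> P1. 2 ppages; refcounts: pp0:2 pp1:2
Op 2: write(P0, v0, 155). refcount(pp0)=2>1 -> COPY to pp2. 3 ppages; refcounts: pp0:1 pp1:2 pp2:1
Op 3: fork(P1) -> P2. 3 ppages; refcounts: pp0:2 pp1:3 pp2:1
Op 4: fork(P1) -> P3. 3 ppages; refcounts: pp0:3 pp1:4 pp2:1
Op 5: read(P0, v0) -> 155. No state change.
Op 6: write(P0, v1, 138). refcount(pp1)=4>1 -> COPY to pp3. 4 ppages; refcounts: pp0:3 pp1:3 pp2:1 pp3:1
Op 7: read(P1, v0) -> 48. No state change.
Op 8: read(P1, v0) -> 48. No state change.
Op 9: write(P1, v0, 118). refcount(pp0)=3>1 -> COPY to pp4. 5 ppages; refcounts: pp0:2 pp1:3 pp2:1 pp3:1 pp4:1
Op 10: write(P2, v1, 146). refcount(pp1)=3>1 -> COPY to pp5. 6 ppages; refcounts: pp0:2 pp1:2 pp2:1 pp3:1 pp4:1 pp5:1

yes yes yes yes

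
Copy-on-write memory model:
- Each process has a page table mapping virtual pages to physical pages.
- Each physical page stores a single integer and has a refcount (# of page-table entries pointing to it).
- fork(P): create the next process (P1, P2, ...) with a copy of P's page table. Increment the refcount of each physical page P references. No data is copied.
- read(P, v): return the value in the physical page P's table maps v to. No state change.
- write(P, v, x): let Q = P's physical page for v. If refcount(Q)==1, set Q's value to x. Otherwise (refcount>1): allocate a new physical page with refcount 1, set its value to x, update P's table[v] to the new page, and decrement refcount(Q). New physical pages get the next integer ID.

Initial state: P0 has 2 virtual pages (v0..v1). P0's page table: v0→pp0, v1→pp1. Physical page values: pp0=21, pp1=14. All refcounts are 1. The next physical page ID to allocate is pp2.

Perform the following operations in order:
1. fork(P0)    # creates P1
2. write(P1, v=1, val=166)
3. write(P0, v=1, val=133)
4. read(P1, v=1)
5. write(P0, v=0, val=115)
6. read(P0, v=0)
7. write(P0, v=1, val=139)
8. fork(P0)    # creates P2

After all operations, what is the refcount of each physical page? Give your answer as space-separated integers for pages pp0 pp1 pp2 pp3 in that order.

Op 1: fork(P0) -> P1. 2 ppages; refcounts: pp0:2 pp1:2
Op 2: write(P1, v1, 166). refcount(pp1)=2>1 -> COPY to pp2. 3 ppages; refcounts: pp0:2 pp1:1 pp2:1
Op 3: write(P0, v1, 133). refcount(pp1)=1 -> write in place. 3 ppages; refcounts: pp0:2 pp1:1 pp2:1
Op 4: read(P1, v1) -> 166. No state change.
Op 5: write(P0, v0, 115). refcount(pp0)=2>1 -> COPY to pp3. 4 ppages; refcounts: pp0:1 pp1:1 pp2:1 pp3:1
Op 6: read(P0, v0) -> 115. No state change.
Op 7: write(P0, v1, 139). refcount(pp1)=1 -> write in place. 4 ppages; refcounts: pp0:1 pp1:1 pp2:1 pp3:1
Op 8: fork(P0) -> P2. 4 ppages; refcounts: pp0:1 pp1:2 pp2:1 pp3:2

Answer: 1 2 1 2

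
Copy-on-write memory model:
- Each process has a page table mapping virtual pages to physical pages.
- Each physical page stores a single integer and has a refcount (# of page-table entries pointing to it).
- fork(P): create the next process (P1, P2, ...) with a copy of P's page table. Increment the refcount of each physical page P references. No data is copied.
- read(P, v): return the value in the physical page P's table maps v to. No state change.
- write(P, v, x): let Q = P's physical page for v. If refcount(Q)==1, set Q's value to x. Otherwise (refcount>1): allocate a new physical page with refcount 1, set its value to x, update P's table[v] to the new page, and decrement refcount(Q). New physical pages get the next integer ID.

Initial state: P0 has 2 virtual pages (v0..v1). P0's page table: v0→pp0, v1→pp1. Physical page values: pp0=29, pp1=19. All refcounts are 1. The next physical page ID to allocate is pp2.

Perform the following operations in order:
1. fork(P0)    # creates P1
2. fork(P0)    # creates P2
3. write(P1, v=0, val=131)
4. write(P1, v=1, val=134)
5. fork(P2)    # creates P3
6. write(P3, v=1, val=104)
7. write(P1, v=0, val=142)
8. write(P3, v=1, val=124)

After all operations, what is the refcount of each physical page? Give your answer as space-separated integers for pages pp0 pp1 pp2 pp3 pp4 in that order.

Answer: 3 2 1 1 1

Derivation:
Op 1: fork(P0) -> P1. 2 ppages; refcounts: pp0:2 pp1:2
Op 2: fork(P0) -> P2. 2 ppages; refcounts: pp0:3 pp1:3
Op 3: write(P1, v0, 131). refcount(pp0)=3>1 -> COPY to pp2. 3 ppages; refcounts: pp0:2 pp1:3 pp2:1
Op 4: write(P1, v1, 134). refcount(pp1)=3>1 -> COPY to pp3. 4 ppages; refcounts: pp0:2 pp1:2 pp2:1 pp3:1
Op 5: fork(P2) -> P3. 4 ppages; refcounts: pp0:3 pp1:3 pp2:1 pp3:1
Op 6: write(P3, v1, 104). refcount(pp1)=3>1 -> COPY to pp4. 5 ppages; refcounts: pp0:3 pp1:2 pp2:1 pp3:1 pp4:1
Op 7: write(P1, v0, 142). refcount(pp2)=1 -> write in place. 5 ppages; refcounts: pp0:3 pp1:2 pp2:1 pp3:1 pp4:1
Op 8: write(P3, v1, 124). refcount(pp4)=1 -> write in place. 5 ppages; refcounts: pp0:3 pp1:2 pp2:1 pp3:1 pp4:1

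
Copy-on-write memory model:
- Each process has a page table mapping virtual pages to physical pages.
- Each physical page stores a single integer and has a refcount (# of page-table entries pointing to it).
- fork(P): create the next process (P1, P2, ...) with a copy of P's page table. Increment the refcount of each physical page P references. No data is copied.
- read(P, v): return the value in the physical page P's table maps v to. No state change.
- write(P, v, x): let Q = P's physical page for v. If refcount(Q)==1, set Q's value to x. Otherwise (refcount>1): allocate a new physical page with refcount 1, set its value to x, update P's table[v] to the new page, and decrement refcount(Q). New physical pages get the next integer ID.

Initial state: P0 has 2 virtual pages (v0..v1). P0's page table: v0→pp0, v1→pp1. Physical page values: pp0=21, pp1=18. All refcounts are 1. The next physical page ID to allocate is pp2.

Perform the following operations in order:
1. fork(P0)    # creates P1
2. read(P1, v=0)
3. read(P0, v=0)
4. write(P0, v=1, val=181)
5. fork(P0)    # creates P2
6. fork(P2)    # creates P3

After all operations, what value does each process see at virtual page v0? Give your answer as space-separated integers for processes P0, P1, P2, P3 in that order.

Answer: 21 21 21 21

Derivation:
Op 1: fork(P0) -> P1. 2 ppages; refcounts: pp0:2 pp1:2
Op 2: read(P1, v0) -> 21. No state change.
Op 3: read(P0, v0) -> 21. No state change.
Op 4: write(P0, v1, 181). refcount(pp1)=2>1 -> COPY to pp2. 3 ppages; refcounts: pp0:2 pp1:1 pp2:1
Op 5: fork(P0) -> P2. 3 ppages; refcounts: pp0:3 pp1:1 pp2:2
Op 6: fork(P2) -> P3. 3 ppages; refcounts: pp0:4 pp1:1 pp2:3
P0: v0 -> pp0 = 21
P1: v0 -> pp0 = 21
P2: v0 -> pp0 = 21
P3: v0 -> pp0 = 21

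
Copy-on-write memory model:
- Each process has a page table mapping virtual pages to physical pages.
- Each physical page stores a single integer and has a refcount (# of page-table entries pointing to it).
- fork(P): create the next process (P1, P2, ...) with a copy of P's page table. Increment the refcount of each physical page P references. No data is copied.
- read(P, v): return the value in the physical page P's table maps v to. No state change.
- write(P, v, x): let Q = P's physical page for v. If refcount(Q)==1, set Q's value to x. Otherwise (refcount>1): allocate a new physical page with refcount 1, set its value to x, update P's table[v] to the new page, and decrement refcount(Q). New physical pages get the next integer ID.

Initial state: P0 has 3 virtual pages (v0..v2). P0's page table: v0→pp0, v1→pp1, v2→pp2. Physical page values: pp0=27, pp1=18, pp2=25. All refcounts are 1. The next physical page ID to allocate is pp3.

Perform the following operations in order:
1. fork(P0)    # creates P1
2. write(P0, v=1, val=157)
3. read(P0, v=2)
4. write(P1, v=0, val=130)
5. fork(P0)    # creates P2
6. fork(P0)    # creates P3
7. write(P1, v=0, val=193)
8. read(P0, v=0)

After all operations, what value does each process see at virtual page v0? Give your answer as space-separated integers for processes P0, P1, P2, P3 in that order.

Answer: 27 193 27 27

Derivation:
Op 1: fork(P0) -> P1. 3 ppages; refcounts: pp0:2 pp1:2 pp2:2
Op 2: write(P0, v1, 157). refcount(pp1)=2>1 -> COPY to pp3. 4 ppages; refcounts: pp0:2 pp1:1 pp2:2 pp3:1
Op 3: read(P0, v2) -> 25. No state change.
Op 4: write(P1, v0, 130). refcount(pp0)=2>1 -> COPY to pp4. 5 ppages; refcounts: pp0:1 pp1:1 pp2:2 pp3:1 pp4:1
Op 5: fork(P0) -> P2. 5 ppages; refcounts: pp0:2 pp1:1 pp2:3 pp3:2 pp4:1
Op 6: fork(P0) -> P3. 5 ppages; refcounts: pp0:3 pp1:1 pp2:4 pp3:3 pp4:1
Op 7: write(P1, v0, 193). refcount(pp4)=1 -> write in place. 5 ppages; refcounts: pp0:3 pp1:1 pp2:4 pp3:3 pp4:1
Op 8: read(P0, v0) -> 27. No state change.
P0: v0 -> pp0 = 27
P1: v0 -> pp4 = 193
P2: v0 -> pp0 = 27
P3: v0 -> pp0 = 27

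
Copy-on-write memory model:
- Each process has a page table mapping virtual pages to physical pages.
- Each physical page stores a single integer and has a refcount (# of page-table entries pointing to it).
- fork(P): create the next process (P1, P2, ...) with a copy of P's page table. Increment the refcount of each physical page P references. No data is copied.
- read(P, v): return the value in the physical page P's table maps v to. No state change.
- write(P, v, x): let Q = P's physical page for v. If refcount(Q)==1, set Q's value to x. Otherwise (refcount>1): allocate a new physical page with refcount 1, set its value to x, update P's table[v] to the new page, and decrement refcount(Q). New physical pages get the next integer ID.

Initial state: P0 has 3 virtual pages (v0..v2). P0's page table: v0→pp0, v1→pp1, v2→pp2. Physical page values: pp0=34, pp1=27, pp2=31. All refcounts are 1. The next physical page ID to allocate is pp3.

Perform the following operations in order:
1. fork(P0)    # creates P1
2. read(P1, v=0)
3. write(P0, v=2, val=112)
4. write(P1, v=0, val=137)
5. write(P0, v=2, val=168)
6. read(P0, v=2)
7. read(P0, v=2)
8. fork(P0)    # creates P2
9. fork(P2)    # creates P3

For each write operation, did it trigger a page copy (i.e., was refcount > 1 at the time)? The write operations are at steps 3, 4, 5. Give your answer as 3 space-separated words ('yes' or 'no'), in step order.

Op 1: fork(P0) -> P1. 3 ppages; refcounts: pp0:2 pp1:2 pp2:2
Op 2: read(P1, v0) -> 34. No state change.
Op 3: write(P0, v2, 112). refcount(pp2)=2>1 -> COPY to pp3. 4 ppages; refcounts: pp0:2 pp1:2 pp2:1 pp3:1
Op 4: write(P1, v0, 137). refcount(pp0)=2>1 -> COPY to pp4. 5 ppages; refcounts: pp0:1 pp1:2 pp2:1 pp3:1 pp4:1
Op 5: write(P0, v2, 168). refcount(pp3)=1 -> write in place. 5 ppages; refcounts: pp0:1 pp1:2 pp2:1 pp3:1 pp4:1
Op 6: read(P0, v2) -> 168. No state change.
Op 7: read(P0, v2) -> 168. No state change.
Op 8: fork(P0) -> P2. 5 ppages; refcounts: pp0:2 pp1:3 pp2:1 pp3:2 pp4:1
Op 9: fork(P2) -> P3. 5 ppages; refcounts: pp0:3 pp1:4 pp2:1 pp3:3 pp4:1

yes yes no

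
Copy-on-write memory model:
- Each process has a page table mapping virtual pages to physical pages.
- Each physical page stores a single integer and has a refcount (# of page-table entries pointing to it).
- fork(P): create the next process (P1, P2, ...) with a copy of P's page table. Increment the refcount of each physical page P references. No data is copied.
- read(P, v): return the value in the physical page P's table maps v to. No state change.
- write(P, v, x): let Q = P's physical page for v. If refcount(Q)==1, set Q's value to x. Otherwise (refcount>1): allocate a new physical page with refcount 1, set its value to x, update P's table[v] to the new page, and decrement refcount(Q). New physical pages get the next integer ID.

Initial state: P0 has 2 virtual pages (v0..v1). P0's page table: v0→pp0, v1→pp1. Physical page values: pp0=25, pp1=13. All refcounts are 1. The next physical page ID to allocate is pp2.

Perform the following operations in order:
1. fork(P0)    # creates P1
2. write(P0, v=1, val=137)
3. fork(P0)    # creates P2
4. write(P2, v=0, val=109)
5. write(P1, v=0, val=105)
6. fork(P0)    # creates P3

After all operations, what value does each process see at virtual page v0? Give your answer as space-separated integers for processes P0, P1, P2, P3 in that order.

Op 1: fork(P0) -> P1. 2 ppages; refcounts: pp0:2 pp1:2
Op 2: write(P0, v1, 137). refcount(pp1)=2>1 -> COPY to pp2. 3 ppages; refcounts: pp0:2 pp1:1 pp2:1
Op 3: fork(P0) -> P2. 3 ppages; refcounts: pp0:3 pp1:1 pp2:2
Op 4: write(P2, v0, 109). refcount(pp0)=3>1 -> COPY to pp3. 4 ppages; refcounts: pp0:2 pp1:1 pp2:2 pp3:1
Op 5: write(P1, v0, 105). refcount(pp0)=2>1 -> COPY to pp4. 5 ppages; refcounts: pp0:1 pp1:1 pp2:2 pp3:1 pp4:1
Op 6: fork(P0) -> P3. 5 ppages; refcounts: pp0:2 pp1:1 pp2:3 pp3:1 pp4:1
P0: v0 -> pp0 = 25
P1: v0 -> pp4 = 105
P2: v0 -> pp3 = 109
P3: v0 -> pp0 = 25

Answer: 25 105 109 25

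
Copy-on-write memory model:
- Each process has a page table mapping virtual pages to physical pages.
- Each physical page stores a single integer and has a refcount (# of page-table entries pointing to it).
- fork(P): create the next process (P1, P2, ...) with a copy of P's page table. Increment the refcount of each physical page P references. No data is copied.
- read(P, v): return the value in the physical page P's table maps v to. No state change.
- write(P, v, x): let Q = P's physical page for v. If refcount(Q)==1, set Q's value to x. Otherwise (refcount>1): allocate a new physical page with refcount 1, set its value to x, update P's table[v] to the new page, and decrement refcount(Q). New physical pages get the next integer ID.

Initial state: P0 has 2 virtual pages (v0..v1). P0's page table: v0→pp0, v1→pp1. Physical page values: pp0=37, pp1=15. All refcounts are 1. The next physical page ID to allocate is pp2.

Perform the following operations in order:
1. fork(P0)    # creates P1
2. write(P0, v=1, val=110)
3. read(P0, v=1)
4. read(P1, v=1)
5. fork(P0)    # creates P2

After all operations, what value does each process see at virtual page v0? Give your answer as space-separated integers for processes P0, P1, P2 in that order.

Answer: 37 37 37

Derivation:
Op 1: fork(P0) -> P1. 2 ppages; refcounts: pp0:2 pp1:2
Op 2: write(P0, v1, 110). refcount(pp1)=2>1 -> COPY to pp2. 3 ppages; refcounts: pp0:2 pp1:1 pp2:1
Op 3: read(P0, v1) -> 110. No state change.
Op 4: read(P1, v1) -> 15. No state change.
Op 5: fork(P0) -> P2. 3 ppages; refcounts: pp0:3 pp1:1 pp2:2
P0: v0 -> pp0 = 37
P1: v0 -> pp0 = 37
P2: v0 -> pp0 = 37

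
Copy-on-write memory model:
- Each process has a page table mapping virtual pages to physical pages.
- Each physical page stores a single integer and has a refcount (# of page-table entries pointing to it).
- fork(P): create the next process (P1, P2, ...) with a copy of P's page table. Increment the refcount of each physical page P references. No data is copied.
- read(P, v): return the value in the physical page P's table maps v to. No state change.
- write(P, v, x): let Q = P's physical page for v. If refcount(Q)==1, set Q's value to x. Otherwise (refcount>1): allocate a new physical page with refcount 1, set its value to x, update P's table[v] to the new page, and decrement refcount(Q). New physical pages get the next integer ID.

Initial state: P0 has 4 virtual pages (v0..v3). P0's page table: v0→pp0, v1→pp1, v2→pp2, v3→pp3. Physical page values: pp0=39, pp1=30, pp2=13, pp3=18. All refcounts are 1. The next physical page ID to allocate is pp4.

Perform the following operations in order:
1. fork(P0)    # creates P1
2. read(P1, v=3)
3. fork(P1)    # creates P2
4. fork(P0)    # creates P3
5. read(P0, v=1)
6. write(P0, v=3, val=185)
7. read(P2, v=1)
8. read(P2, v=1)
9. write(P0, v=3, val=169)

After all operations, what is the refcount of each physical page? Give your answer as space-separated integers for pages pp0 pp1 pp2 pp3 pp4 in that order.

Op 1: fork(P0) -> P1. 4 ppages; refcounts: pp0:2 pp1:2 pp2:2 pp3:2
Op 2: read(P1, v3) -> 18. No state change.
Op 3: fork(P1) -> P2. 4 ppages; refcounts: pp0:3 pp1:3 pp2:3 pp3:3
Op 4: fork(P0) -> P3. 4 ppages; refcounts: pp0:4 pp1:4 pp2:4 pp3:4
Op 5: read(P0, v1) -> 30. No state change.
Op 6: write(P0, v3, 185). refcount(pp3)=4>1 -> COPY to pp4. 5 ppages; refcounts: pp0:4 pp1:4 pp2:4 pp3:3 pp4:1
Op 7: read(P2, v1) -> 30. No state change.
Op 8: read(P2, v1) -> 30. No state change.
Op 9: write(P0, v3, 169). refcount(pp4)=1 -> write in place. 5 ppages; refcounts: pp0:4 pp1:4 pp2:4 pp3:3 pp4:1

Answer: 4 4 4 3 1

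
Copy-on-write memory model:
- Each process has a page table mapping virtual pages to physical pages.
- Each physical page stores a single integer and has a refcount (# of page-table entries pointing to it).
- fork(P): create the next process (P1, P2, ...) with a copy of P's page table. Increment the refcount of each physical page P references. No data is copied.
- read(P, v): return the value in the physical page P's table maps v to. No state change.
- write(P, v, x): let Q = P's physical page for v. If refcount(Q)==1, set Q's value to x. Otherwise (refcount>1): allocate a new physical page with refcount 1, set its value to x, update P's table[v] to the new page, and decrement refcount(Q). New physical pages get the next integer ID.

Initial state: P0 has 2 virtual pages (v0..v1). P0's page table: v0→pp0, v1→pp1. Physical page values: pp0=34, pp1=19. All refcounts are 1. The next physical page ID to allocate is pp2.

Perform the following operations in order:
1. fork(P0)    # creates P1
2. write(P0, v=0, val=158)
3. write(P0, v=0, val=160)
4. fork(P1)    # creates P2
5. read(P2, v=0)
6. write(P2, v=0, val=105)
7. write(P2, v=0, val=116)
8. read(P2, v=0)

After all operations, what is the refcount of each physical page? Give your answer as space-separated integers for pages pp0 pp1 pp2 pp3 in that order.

Op 1: fork(P0) -> P1. 2 ppages; refcounts: pp0:2 pp1:2
Op 2: write(P0, v0, 158). refcount(pp0)=2>1 -> COPY to pp2. 3 ppages; refcounts: pp0:1 pp1:2 pp2:1
Op 3: write(P0, v0, 160). refcount(pp2)=1 -> write in place. 3 ppages; refcounts: pp0:1 pp1:2 pp2:1
Op 4: fork(P1) -> P2. 3 ppages; refcounts: pp0:2 pp1:3 pp2:1
Op 5: read(P2, v0) -> 34. No state change.
Op 6: write(P2, v0, 105). refcount(pp0)=2>1 -> COPY to pp3. 4 ppages; refcounts: pp0:1 pp1:3 pp2:1 pp3:1
Op 7: write(P2, v0, 116). refcount(pp3)=1 -> write in place. 4 ppages; refcounts: pp0:1 pp1:3 pp2:1 pp3:1
Op 8: read(P2, v0) -> 116. No state change.

Answer: 1 3 1 1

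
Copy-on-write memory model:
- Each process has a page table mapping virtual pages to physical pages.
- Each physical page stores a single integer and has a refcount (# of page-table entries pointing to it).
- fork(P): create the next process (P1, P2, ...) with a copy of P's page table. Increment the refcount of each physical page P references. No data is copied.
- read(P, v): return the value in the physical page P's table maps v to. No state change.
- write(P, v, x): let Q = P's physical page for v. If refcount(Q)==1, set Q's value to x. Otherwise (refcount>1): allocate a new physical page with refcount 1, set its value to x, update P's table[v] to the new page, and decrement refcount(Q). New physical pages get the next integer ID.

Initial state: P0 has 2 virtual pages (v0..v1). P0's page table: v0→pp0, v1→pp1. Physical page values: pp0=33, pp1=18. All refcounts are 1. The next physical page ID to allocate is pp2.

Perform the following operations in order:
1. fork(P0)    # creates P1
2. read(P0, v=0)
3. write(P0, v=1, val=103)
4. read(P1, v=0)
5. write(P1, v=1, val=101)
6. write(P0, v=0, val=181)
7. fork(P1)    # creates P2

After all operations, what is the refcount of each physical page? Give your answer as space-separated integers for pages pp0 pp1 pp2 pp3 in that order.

Answer: 2 2 1 1

Derivation:
Op 1: fork(P0) -> P1. 2 ppages; refcounts: pp0:2 pp1:2
Op 2: read(P0, v0) -> 33. No state change.
Op 3: write(P0, v1, 103). refcount(pp1)=2>1 -> COPY to pp2. 3 ppages; refcounts: pp0:2 pp1:1 pp2:1
Op 4: read(P1, v0) -> 33. No state change.
Op 5: write(P1, v1, 101). refcount(pp1)=1 -> write in place. 3 ppages; refcounts: pp0:2 pp1:1 pp2:1
Op 6: write(P0, v0, 181). refcount(pp0)=2>1 -> COPY to pp3. 4 ppages; refcounts: pp0:1 pp1:1 pp2:1 pp3:1
Op 7: fork(P1) -> P2. 4 ppages; refcounts: pp0:2 pp1:2 pp2:1 pp3:1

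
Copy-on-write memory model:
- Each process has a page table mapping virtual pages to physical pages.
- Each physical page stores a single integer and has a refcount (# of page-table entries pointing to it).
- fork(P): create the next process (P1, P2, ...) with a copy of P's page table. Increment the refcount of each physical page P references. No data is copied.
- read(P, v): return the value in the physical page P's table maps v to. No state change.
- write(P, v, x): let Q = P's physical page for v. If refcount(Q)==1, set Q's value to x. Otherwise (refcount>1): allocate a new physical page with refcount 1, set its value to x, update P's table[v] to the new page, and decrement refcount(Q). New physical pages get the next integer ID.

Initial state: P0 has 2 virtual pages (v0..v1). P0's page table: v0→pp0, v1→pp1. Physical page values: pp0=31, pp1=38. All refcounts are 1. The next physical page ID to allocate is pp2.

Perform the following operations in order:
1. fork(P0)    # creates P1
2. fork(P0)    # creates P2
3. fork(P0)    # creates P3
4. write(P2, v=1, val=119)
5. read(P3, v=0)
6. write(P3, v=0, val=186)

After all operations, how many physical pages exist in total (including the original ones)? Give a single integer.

Answer: 4

Derivation:
Op 1: fork(P0) -> P1. 2 ppages; refcounts: pp0:2 pp1:2
Op 2: fork(P0) -> P2. 2 ppages; refcounts: pp0:3 pp1:3
Op 3: fork(P0) -> P3. 2 ppages; refcounts: pp0:4 pp1:4
Op 4: write(P2, v1, 119). refcount(pp1)=4>1 -> COPY to pp2. 3 ppages; refcounts: pp0:4 pp1:3 pp2:1
Op 5: read(P3, v0) -> 31. No state change.
Op 6: write(P3, v0, 186). refcount(pp0)=4>1 -> COPY to pp3. 4 ppages; refcounts: pp0:3 pp1:3 pp2:1 pp3:1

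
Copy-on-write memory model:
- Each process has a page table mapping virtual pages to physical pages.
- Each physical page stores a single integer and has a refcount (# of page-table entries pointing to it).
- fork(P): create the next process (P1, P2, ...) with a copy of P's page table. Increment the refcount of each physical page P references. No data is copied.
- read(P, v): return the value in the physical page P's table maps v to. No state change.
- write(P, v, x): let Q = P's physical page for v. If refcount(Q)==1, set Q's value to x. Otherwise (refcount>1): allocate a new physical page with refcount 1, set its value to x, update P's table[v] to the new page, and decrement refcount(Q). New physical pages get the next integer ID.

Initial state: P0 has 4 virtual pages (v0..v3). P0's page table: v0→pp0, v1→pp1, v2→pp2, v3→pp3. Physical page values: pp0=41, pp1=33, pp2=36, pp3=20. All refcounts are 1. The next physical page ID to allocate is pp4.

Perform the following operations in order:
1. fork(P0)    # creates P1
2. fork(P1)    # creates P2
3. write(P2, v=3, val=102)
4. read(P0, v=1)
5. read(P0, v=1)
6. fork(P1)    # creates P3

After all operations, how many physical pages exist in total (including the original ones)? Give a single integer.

Op 1: fork(P0) -> P1. 4 ppages; refcounts: pp0:2 pp1:2 pp2:2 pp3:2
Op 2: fork(P1) -> P2. 4 ppages; refcounts: pp0:3 pp1:3 pp2:3 pp3:3
Op 3: write(P2, v3, 102). refcount(pp3)=3>1 -> COPY to pp4. 5 ppages; refcounts: pp0:3 pp1:3 pp2:3 pp3:2 pp4:1
Op 4: read(P0, v1) -> 33. No state change.
Op 5: read(P0, v1) -> 33. No state change.
Op 6: fork(P1) -> P3. 5 ppages; refcounts: pp0:4 pp1:4 pp2:4 pp3:3 pp4:1

Answer: 5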